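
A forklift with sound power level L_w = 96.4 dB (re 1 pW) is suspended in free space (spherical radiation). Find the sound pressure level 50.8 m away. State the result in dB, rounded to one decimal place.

The power spreads over a sphere of area 4π·r², so L_p = L_w − 10·log₁₀(4π·r²).
4π·r² = 3.243e+04 m², 10·log₁₀ of that is 45.109 dB.
L_p = 96.4 − 45.109 = 51.29 dB.

51.3 dB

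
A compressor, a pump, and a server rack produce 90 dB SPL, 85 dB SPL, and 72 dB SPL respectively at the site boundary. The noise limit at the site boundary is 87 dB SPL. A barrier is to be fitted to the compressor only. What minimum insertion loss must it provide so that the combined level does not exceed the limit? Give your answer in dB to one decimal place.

7.7 dB

Fixed contribution from the other sources: Σ 10^(L/10) = 10^(85/10) + 10^(72/10) = 3.321e+08 (85.21 dB SPL).
The limit corresponds to 10^(87/10) = 5.012e+08; subtracting the fixed part leaves 1.691e+08 for the compressor, i.e. 82.28 dB SPL.
So the compressor must be reduced from 90 to 82.28 dB SPL: IL = 7.72 dB.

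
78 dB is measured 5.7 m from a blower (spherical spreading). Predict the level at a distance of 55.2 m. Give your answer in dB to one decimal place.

For a point source, L₂ = L₁ − 20·log₁₀(r₂/r₁).
L₂ = 78 − 20·log₁₀(55.2/5.7) = 78 − 19.721 = 58.28 dB.

58.3 dB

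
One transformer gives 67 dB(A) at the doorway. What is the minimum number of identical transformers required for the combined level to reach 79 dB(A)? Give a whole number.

N identical sources give L₁ + 10·log₁₀ N, so require 10·log₁₀ N ≥ 79 − 67 = 12.0 dB.
N ≥ 10^(12.0/10) = 15.849, so N = 16.

16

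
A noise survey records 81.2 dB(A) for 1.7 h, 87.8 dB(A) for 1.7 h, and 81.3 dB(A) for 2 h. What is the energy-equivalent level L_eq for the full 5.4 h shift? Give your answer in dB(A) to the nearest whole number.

Weight each interval's intensity by its duration and average over T = 5.4 h:
Σ tᵢ·10^(Lᵢ/10) = 1.7·10^(81.2/10) + 1.7·10^(87.8/10) + 2·10^(81.3/10) = 1.518e+09.
L_eq = 10·log₁₀(1.518e+09/5.4) = 84.49 dB(A).

84 dB(A)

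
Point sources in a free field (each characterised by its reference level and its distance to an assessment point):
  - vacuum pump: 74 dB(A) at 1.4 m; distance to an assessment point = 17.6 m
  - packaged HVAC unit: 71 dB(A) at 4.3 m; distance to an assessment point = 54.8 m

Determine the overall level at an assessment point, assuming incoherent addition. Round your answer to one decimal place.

53.7 dB(A)

First find each source's level at the receiver (point-source: −20·log₁₀(r/r_ref)), then combine on an intensity basis.
vacuum pump: 74 − 20·log₁₀(17.6/1.4) = 74 − 21.99 = 52.01 dB(A).
packaged HVAC unit: 71 − 20·log₁₀(54.8/4.3) = 71 − 22.11 = 48.89 dB(A).
Σ 10^(L/10) = 2.365e+05 → L_total = 10·log₁₀(2.365e+05) = 53.74 dB(A).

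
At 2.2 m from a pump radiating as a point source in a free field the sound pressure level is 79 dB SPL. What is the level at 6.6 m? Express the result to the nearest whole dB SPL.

69 dB SPL

Point-source attenuation: ΔL = 20·log₁₀(r₂/r₁) = 20·log₁₀(6.6/2.2) = 9.542 dB.
L₂ = 79 − 20·log₁₀(6.6/2.2) = 79 − 9.542 = 69.46 dB SPL.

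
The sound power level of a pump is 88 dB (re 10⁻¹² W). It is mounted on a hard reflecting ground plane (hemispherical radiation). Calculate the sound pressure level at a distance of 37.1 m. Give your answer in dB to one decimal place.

Free-field hemispherical radiation: L_p = L_w − 10·log₁₀(2π·r²), r = 37.1 m.
2π·r² = 8648 m², 10·log₁₀ of that is 39.369 dB.
L_p = 88 − 39.369 = 48.63 dB.

48.6 dB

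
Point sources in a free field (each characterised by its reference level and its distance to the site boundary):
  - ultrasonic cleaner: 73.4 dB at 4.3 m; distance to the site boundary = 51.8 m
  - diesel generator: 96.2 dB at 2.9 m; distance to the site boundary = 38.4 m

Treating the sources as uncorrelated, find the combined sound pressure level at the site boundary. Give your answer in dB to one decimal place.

73.8 dB

Propagate each source to the receiver with L = L_ref − 20·log₁₀(r/r_ref), then add intensities.
ultrasonic cleaner: 73.4 − 20·log₁₀(51.8/4.3) = 73.4 − 21.62 = 51.78 dB.
diesel generator: 96.2 − 20·log₁₀(38.4/2.9) = 96.2 − 22.44 = 73.76 dB.
Σ 10^(L/10) = 2.393e+07 → L_total = 10·log₁₀(2.393e+07) = 73.79 dB.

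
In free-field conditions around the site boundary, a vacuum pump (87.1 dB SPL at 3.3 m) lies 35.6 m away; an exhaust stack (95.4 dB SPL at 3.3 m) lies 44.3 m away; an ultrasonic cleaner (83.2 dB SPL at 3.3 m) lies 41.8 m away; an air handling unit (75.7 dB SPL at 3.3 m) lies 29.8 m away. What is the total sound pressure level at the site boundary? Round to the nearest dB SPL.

74 dB SPL

Apply inverse-square spreading to bring every level to the receiver, then sum 10^(L/10).
vacuum pump: 87.1 − 20·log₁₀(35.6/3.3) = 87.1 − 20.66 = 66.44 dB SPL.
exhaust stack: 95.4 − 20·log₁₀(44.3/3.3) = 95.4 − 22.56 = 72.84 dB SPL.
ultrasonic cleaner: 83.2 − 20·log₁₀(41.8/3.3) = 83.2 − 22.05 = 61.15 dB SPL.
air handling unit: 75.7 − 20·log₁₀(29.8/3.3) = 75.7 − 19.11 = 56.59 dB SPL.
Σ 10^(L/10) = 2.541e+07 → L_total = 10·log₁₀(2.541e+07) = 74.05 dB SPL.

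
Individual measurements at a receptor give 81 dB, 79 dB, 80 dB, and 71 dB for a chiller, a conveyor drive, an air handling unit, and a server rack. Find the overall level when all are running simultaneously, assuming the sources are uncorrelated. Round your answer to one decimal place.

For uncorrelated sources the intensities add, so convert each level to linear form, sum, and take 10·log₁₀ of the total.
Σ 10^(L/10) = 10^(81/10) + 10^(79/10) + 10^(80/10) + 10^(71/10) = 3.179e+08.
L_total = 10·log₁₀(3.179e+08) = 85.02 dB.

85.0 dB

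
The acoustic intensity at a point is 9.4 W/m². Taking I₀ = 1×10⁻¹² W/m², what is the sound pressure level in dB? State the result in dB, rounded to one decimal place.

Dividing by I₀ shifts the exponent by 12: I/I₀ = 9.4×10^12.
L = 10·(0.9731 + 12) = 129.73 dB.

129.7 dB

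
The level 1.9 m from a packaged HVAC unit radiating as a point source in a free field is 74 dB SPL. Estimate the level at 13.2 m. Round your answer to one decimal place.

For a point source, L₂ = L₁ − 20·log₁₀(r₂/r₁).
L₂ = 74 − 20·log₁₀(13.2/1.9) = 74 − 16.836 = 57.16 dB SPL.

57.2 dB SPL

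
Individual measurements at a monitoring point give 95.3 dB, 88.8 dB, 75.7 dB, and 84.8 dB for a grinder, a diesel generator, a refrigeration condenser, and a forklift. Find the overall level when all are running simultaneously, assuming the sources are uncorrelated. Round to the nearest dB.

97 dB

For uncorrelated sources the intensities add, so convert each level to linear form, sum, and take 10·log₁₀ of the total.
Σ 10^(L/10) = 10^(95.3/10) + 10^(88.8/10) + 10^(75.7/10) + 10^(84.8/10) = 4.486e+09.
L_total = 10·log₁₀(4.486e+09) = 96.52 dB.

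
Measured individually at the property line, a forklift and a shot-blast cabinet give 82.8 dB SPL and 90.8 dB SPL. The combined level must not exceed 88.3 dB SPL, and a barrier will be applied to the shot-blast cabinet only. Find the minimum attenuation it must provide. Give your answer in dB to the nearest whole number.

Everything except the shot-blast cabinet sums to 10^(82.8/10) = 1.905e+08 in linear terms, 82.80 dB SPL.
To meet 88.3 dB SPL overall, the treated shot-blast cabinet may contribute at most 10^(88.3/10) − 1.905e+08 = 4.855e+08, i.e. 86.86 dB SPL.
Required insertion loss = 90.8 − 86.86 = 3.94 dB.

4 dB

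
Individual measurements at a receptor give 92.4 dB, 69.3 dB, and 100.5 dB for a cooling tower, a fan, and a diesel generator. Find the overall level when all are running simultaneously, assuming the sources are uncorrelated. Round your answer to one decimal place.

101.1 dB

For uncorrelated sources the intensities add, so convert each level to linear form, sum, and take 10·log₁₀ of the total.
Σ 10^(L/10) = 10^(92.4/10) + 10^(69.3/10) + 10^(100.5/10) = 1.297e+10.
L_total = 10·log₁₀(1.297e+10) = 101.13 dB.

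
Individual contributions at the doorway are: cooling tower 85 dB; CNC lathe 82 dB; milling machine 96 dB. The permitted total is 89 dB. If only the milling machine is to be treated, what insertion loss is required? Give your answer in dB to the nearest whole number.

11 dB

The untreated sources together contribute 10^(85/10) + 10^(82/10) = 4.747e+08, i.e. 86.76 dB.
To meet 89 dB overall, the treated milling machine may contribute at most 10^(89/10) − 4.747e+08 = 3.196e+08, i.e. 85.05 dB.
Required insertion loss = 96 − 85.05 = 10.95 dB.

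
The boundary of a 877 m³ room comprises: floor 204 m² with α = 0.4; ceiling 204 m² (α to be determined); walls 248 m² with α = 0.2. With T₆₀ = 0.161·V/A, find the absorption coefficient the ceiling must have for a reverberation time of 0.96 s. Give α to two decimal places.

From T₆₀ = 0.161·V/A, the target T₆₀ = 0.96 s needs A = 0.161·877/0.96 = 147.08 m².
Absorption from the other surfaces = 204·0.4 + 248·0.2 = 131.20 m², so the ceiling must supply 15.88 m² over 204 m².
α = 15.88/204 = 0.078.

0.08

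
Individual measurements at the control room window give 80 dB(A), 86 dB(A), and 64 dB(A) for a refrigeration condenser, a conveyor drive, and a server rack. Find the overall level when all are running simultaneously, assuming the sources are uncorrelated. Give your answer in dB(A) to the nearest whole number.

Incoherent sources combine by intensity addition: L_total = 10·log₁₀(Σ 10^(L_i/10)).
Σ 10^(L/10) = 10^(80/10) + 10^(86/10) + 10^(64/10) = 5.006e+08.
L_total = 10·log₁₀(5.006e+08) = 87.00 dB(A).

87 dB(A)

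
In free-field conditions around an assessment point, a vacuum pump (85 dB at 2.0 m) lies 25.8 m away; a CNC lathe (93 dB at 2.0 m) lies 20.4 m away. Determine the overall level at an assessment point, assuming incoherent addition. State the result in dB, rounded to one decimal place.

73.2 dB

First find each source's level at the receiver (point-source: −20·log₁₀(r/r_ref)), then combine on an intensity basis.
vacuum pump: 85 − 20·log₁₀(25.8/2.0) = 85 − 22.21 = 62.79 dB.
CNC lathe: 93 − 20·log₁₀(20.4/2.0) = 93 − 20.17 = 72.83 dB.
Σ 10^(L/10) = 2.108e+07 → L_total = 10·log₁₀(2.108e+07) = 73.24 dB.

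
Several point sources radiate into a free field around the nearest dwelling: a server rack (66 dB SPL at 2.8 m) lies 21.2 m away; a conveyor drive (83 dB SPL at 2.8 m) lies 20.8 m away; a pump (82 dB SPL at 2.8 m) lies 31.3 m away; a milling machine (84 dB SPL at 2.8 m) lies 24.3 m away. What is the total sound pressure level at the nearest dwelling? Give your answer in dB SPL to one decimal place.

69.2 dB SPL

First find each source's level at the receiver (point-source: −20·log₁₀(r/r_ref)), then combine on an intensity basis.
server rack: 66 − 20·log₁₀(21.2/2.8) = 66 − 17.58 = 48.42 dB SPL.
conveyor drive: 83 − 20·log₁₀(20.8/2.8) = 83 − 17.42 = 65.58 dB SPL.
pump: 82 − 20·log₁₀(31.3/2.8) = 82 − 20.97 = 61.03 dB SPL.
milling machine: 84 − 20·log₁₀(24.3/2.8) = 84 − 18.77 = 65.23 dB SPL.
Σ 10^(L/10) = 8.288e+06 → L_total = 10·log₁₀(8.288e+06) = 69.18 dB SPL.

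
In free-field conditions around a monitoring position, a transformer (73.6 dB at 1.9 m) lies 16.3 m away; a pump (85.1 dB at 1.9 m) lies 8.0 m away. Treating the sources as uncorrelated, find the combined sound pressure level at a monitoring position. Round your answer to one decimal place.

Apply inverse-square spreading to bring every level to the receiver, then sum 10^(L/10).
transformer: 73.6 − 20·log₁₀(16.3/1.9) = 73.6 − 18.67 = 54.93 dB.
pump: 85.1 − 20·log₁₀(8.0/1.9) = 85.1 − 12.49 = 72.61 dB.
Σ 10^(L/10) = 1.856e+07 → L_total = 10·log₁₀(1.856e+07) = 72.69 dB.

72.7 dB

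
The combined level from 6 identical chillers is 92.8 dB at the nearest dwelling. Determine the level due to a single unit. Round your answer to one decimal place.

85.0 dB

Dividing the total intensity by 6 lowers the level by 10·log₁₀ 6 = 7.782 dB: L₁ = 92.8 − 7.782.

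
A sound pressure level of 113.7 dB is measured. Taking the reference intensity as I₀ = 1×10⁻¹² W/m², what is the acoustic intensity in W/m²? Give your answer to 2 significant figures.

0.23 W/m²

I = I₀·10^(L/10) = 10⁻¹² × 10^(113.7/10) = 10^(-0.630).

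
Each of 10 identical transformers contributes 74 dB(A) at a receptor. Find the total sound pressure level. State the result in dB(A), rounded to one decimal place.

L_total = L₁ + 10·log₁₀ N for N identical incoherent sources.
L_total = 74 + 10·log₁₀(10) = 74 + 10.000 = 84.00 dB(A).

84.0 dB(A)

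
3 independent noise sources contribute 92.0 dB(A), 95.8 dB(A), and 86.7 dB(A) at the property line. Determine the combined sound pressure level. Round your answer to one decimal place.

Incoherent sources combine by intensity addition: L_total = 10·log₁₀(Σ 10^(L_i/10)).
Σ 10^(L/10) = 10^(92.0/10) + 10^(95.8/10) + 10^(86.7/10) = 5.855e+09.
L_total = 10·log₁₀(5.855e+09) = 97.67 dB(A).

97.7 dB(A)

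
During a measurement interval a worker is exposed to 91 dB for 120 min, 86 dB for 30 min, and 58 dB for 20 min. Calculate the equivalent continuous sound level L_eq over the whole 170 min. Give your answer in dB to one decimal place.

89.8 dB

L_eq = 10·log₁₀[(1/T)·Σ tᵢ·10^(Lᵢ/10)] with T = 170 min.
Σ tᵢ·10^(Lᵢ/10) = 120·10^(91/10) + 30·10^(86/10) + 20·10^(58/10) = 1.630e+11.
L_eq = 10·log₁₀(1.630e+11/170) = 89.82 dB.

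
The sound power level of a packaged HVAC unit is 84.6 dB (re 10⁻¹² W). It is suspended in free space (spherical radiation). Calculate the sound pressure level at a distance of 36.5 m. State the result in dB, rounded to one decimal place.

The power spreads over a sphere of area 4π·r², so L_p = L_w − 10·log₁₀(4π·r²).
4π·r² = 1.674e+04 m², 10·log₁₀ of that is 42.238 dB.
L_p = 84.6 − 42.238 = 42.36 dB.

42.4 dB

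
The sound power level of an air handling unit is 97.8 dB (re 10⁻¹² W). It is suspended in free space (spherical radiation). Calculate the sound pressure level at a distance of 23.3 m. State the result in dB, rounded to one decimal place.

59.5 dB

Free-field spherical radiation: L_p = L_w − 10·log₁₀(4π·r²), r = 23.3 m.
4π·r² = 6822 m², 10·log₁₀ of that is 38.339 dB.
L_p = 97.8 − 38.339 = 59.46 dB.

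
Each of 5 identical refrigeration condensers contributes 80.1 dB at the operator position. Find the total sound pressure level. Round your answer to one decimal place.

87.1 dB

N identical incoherent sources raise the level by 10·log₁₀ N.
L_total = 80.1 + 10·log₁₀(5) = 80.1 + 6.990 = 87.09 dB.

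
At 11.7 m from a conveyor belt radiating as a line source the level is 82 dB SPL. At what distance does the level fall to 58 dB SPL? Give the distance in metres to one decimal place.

2938.9 m

For a line source L₁ − L₂ = 10·log₁₀(r₂/r₁), so r₂ = r₁·10^((L₁−L₂)/10).
r₂ = 11.7·10^((82−58)/10) = 11.7·10^(24.0/10) = 2938.91 m.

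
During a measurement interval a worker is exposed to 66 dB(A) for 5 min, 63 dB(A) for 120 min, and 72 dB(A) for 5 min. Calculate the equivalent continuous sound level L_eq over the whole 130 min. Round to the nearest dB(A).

The energy average is taken in the linear domain: L_eq = 10·log₁₀[(Σ tᵢ·10^(Lᵢ/10))/T], T = 130 min.
Σ tᵢ·10^(Lᵢ/10) = 5·10^(66/10) + 120·10^(63/10) + 5·10^(72/10) = 3.386e+08.
L_eq = 10·log₁₀(3.386e+08/130) = 64.16 dB(A).

64 dB(A)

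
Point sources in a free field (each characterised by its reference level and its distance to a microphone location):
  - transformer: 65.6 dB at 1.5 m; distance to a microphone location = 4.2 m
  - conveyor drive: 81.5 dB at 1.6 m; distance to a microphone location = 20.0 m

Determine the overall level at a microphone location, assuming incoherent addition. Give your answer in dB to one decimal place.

Apply inverse-square spreading to bring every level to the receiver, then sum 10^(L/10).
transformer: 65.6 − 20·log₁₀(4.2/1.5) = 65.6 − 8.94 = 56.66 dB.
conveyor drive: 81.5 − 20·log₁₀(20.0/1.6) = 81.5 − 21.94 = 59.56 dB.
Σ 10^(L/10) = 1.367e+06 → L_total = 10·log₁₀(1.367e+06) = 61.36 dB.

61.4 dB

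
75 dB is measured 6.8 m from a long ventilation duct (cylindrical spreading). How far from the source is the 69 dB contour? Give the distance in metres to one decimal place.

27.1 m

The 6.0 dB drop corresponds to a distance ratio of 10^(6.0/10) for a line source.
r₂ = 6.8·10^((75−69)/10) = 6.8·10^(6.0/10) = 27.07 m.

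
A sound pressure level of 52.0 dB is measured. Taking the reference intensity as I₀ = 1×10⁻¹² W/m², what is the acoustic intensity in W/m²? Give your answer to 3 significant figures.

L = 10·log₁₀(I/I₀) ⇒ I = I₀·10^(L/10) = 10⁻¹² × 10^5.20.

1.58e-07 W/m²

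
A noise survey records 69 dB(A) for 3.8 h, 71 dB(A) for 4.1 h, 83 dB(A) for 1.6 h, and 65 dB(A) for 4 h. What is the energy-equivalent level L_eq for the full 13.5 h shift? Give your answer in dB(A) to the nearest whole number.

75 dB(A)

L_eq = 10·log₁₀[(1/T)·Σ tᵢ·10^(Lᵢ/10)] with T = 13.5 h.
Σ tᵢ·10^(Lᵢ/10) = 3.8·10^(69/10) + 4.1·10^(71/10) + 1.6·10^(83/10) + 4·10^(65/10) = 4.137e+08.
L_eq = 10·log₁₀(4.137e+08/13.5) = 74.86 dB(A).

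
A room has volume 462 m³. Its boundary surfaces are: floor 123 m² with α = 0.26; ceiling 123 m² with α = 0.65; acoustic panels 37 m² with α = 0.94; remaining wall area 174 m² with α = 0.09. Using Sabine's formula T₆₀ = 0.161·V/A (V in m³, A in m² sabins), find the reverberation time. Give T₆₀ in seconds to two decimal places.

0.46 s

A = Σ Sᵢαᵢ = 123·0.26 + 123·0.65 + 37·0.94 + 174·0.09 = 162.37 m².
T₆₀ = 0.161·V/A = 0.161·462/162.37 = 0.458 s.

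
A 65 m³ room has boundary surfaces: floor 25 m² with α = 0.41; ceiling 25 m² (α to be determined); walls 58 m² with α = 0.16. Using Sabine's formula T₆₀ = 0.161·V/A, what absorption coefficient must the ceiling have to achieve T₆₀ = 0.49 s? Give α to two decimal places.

0.07

From T₆₀ = 0.161·V/A, the target T₆₀ = 0.49 s needs A = 0.161·65/0.49 = 21.36 m².
Absorption from the other surfaces = 25·0.41 + 58·0.16 = 19.53 m², so the ceiling must supply 1.83 m² over 25 m².
α = 1.83/25 = 0.073.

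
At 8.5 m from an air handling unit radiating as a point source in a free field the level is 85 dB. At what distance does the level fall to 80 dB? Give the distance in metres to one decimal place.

15.1 m

The 5.0 dB drop corresponds to a distance ratio of 10^(5.0/20) for a point source.
r₂ = 8.5·10^((85−80)/20) = 8.5·10^(5.0/20) = 15.12 m.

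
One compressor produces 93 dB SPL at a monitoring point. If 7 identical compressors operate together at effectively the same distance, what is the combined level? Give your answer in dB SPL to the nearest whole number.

101 dB SPL

L_total = L₁ + 10·log₁₀ N for N identical incoherent sources.
L_total = 93 + 10·log₁₀(7) = 93 + 8.451 = 101.45 dB SPL.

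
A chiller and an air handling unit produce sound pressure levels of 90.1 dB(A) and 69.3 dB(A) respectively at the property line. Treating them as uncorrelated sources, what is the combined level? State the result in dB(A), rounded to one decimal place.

90.1 dB(A)

For uncorrelated sources the intensities add, so convert each level to linear form, sum, and take 10·log₁₀ of the total.
Σ 10^(L/10) = 10^(90.1/10) + 10^(69.3/10) = 1.032e+09.
L_total = 10·log₁₀(1.032e+09) = 90.14 dB(A).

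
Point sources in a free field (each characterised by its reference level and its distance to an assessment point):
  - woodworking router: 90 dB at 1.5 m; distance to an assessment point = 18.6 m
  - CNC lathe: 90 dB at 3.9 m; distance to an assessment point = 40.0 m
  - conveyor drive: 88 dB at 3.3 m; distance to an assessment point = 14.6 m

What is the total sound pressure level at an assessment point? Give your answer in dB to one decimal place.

Apply inverse-square spreading to bring every level to the receiver, then sum 10^(L/10).
woodworking router: 90 − 20·log₁₀(18.6/1.5) = 90 − 21.87 = 68.13 dB.
CNC lathe: 90 − 20·log₁₀(40.0/3.9) = 90 − 20.22 = 69.78 dB.
conveyor drive: 88 − 20·log₁₀(14.6/3.3) = 88 − 12.92 = 75.08 dB.
Σ 10^(L/10) = 4.824e+07 → L_total = 10·log₁₀(4.824e+07) = 76.83 dB.

76.8 dB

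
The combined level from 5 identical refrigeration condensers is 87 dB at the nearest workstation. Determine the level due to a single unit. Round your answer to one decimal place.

80.0 dB

For N identical incoherent sources L_total = L₁ + 10·log₁₀ N, so L₁ = 87 − 10·log₁₀(5) = 87 − 6.990.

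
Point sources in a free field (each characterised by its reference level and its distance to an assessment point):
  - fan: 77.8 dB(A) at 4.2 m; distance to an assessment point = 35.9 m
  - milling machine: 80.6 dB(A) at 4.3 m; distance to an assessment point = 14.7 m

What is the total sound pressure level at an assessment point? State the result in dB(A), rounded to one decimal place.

Propagate each source to the receiver with L = L_ref − 20·log₁₀(r/r_ref), then add intensities.
fan: 77.8 − 20·log₁₀(35.9/4.2) = 77.8 − 18.64 = 59.16 dB(A).
milling machine: 80.6 − 20·log₁₀(14.7/4.3) = 80.6 − 10.68 = 69.92 dB(A).
Σ 10^(L/10) = 1.065e+07 → L_total = 10·log₁₀(1.065e+07) = 70.27 dB(A).

70.3 dB(A)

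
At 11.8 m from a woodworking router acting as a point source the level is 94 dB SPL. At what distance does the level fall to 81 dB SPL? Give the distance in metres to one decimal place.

52.7 m

The 13.0 dB drop corresponds to a distance ratio of 10^(13.0/20) for a point source.
r₂ = 11.8·10^((94−81)/20) = 11.8·10^(13.0/20) = 52.71 m.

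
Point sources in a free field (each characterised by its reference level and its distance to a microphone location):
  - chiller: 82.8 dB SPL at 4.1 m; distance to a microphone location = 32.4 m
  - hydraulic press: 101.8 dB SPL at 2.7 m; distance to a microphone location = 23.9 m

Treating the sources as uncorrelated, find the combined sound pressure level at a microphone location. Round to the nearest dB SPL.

Apply inverse-square spreading to bring every level to the receiver, then sum 10^(L/10).
chiller: 82.8 − 20·log₁₀(32.4/4.1) = 82.8 − 17.96 = 64.84 dB SPL.
hydraulic press: 101.8 − 20·log₁₀(23.9/2.7) = 101.8 − 18.94 = 82.86 dB SPL.
Σ 10^(L/10) = 1.962e+08 → L_total = 10·log₁₀(1.962e+08) = 82.93 dB SPL.

83 dB SPL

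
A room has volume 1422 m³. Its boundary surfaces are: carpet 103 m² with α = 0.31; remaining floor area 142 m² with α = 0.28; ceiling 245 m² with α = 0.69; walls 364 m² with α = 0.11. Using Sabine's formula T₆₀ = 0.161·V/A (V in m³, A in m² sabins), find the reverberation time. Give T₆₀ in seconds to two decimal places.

Summing Sᵢαᵢ: 103·0.31 + 142·0.28 + 245·0.69 + 364·0.11 = 280.78 m².
T₆₀ = 0.161·V/A = 0.161·1422/280.78 = 0.815 s.

0.82 s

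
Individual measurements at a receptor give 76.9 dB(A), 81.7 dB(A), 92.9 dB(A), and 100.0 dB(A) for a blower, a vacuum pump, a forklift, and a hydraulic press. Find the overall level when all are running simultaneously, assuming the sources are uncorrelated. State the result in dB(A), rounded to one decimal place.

100.8 dB(A)

For uncorrelated sources the intensities add, so convert each level to linear form, sum, and take 10·log₁₀ of the total.
Σ 10^(L/10) = 10^(76.9/10) + 10^(81.7/10) + 10^(92.9/10) + 10^(100.0/10) = 1.215e+10.
L_total = 10·log₁₀(1.215e+10) = 100.84 dB(A).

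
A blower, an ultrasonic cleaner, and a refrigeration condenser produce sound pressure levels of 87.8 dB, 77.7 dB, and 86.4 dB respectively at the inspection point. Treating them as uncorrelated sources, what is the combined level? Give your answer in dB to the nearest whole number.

90 dB

For uncorrelated sources the intensities add, so convert each level to linear form, sum, and take 10·log₁₀ of the total.
Σ 10^(L/10) = 10^(87.8/10) + 10^(77.7/10) + 10^(86.4/10) = 1.098e+09.
L_total = 10·log₁₀(1.098e+09) = 90.41 dB.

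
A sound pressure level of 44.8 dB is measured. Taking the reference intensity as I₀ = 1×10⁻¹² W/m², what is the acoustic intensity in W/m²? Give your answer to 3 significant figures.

I = I₀·10^(L/10) = 10⁻¹² × 10^(44.8/10) = 10^(-7.520).

3.02e-08 W/m²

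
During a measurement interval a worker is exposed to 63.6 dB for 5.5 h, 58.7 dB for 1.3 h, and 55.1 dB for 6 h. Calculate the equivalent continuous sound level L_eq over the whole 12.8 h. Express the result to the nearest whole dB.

61 dB

Weight each interval's intensity by its duration and average over T = 12.8 h:
Σ tᵢ·10^(Lᵢ/10) = 5.5·10^(63.6/10) + 1.3·10^(58.7/10) + 6·10^(55.1/10) = 1.551e+07.
L_eq = 10·log₁₀(1.551e+07/12.8) = 60.83 dB.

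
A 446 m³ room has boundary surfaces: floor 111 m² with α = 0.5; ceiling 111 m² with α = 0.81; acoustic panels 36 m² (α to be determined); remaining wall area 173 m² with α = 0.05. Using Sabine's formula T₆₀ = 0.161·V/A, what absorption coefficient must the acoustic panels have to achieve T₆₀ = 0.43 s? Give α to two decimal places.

0.36

Required total absorption A = 0.161·446/0.43 = 166.99 m².
Absorption from the other surfaces = 111·0.5 + 111·0.81 + 173·0.05 = 154.06 m², so the acoustic panels must supply 12.93 m² over 36 m².
α = 12.93/36 = 0.359.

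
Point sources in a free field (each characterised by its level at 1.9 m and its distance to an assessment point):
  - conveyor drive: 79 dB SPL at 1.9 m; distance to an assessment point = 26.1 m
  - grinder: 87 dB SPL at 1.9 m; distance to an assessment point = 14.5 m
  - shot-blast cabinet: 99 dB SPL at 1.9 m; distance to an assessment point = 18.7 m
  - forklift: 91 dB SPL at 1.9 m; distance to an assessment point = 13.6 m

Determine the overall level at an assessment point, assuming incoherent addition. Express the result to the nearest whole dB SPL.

First find each source's level at the receiver (point-source: −20·log₁₀(r/r_ref)), then combine on an intensity basis.
conveyor drive: 79 − 20·log₁₀(26.1/1.9) = 79 − 22.76 = 56.24 dB SPL.
grinder: 87 − 20·log₁₀(14.5/1.9) = 87 − 17.65 = 69.35 dB SPL.
shot-blast cabinet: 99 − 20·log₁₀(18.7/1.9) = 99 − 19.86 = 79.14 dB SPL.
forklift: 91 − 20·log₁₀(13.6/1.9) = 91 − 17.10 = 73.90 dB SPL.
Σ 10^(L/10) = 1.156e+08 → L_total = 10·log₁₀(1.156e+08) = 80.63 dB SPL.

81 dB SPL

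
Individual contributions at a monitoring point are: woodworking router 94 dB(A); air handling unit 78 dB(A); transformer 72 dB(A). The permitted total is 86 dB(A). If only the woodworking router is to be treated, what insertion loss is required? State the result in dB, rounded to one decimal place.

9.0 dB

The untreated sources together contribute 10^(78/10) + 10^(72/10) = 7.894e+07, i.e. 78.97 dB(A).
The limit corresponds to 10^(86/10) = 3.981e+08; subtracting the fixed part leaves 3.192e+08 for the woodworking router, i.e. 85.04 dB(A).
Required insertion loss = 94 − 85.04 = 8.96 dB.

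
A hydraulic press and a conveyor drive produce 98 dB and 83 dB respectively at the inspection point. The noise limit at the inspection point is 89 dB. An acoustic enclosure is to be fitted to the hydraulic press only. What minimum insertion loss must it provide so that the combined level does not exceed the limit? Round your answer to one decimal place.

10.3 dB

The untreated sources together contribute 10^(83/10) = 1.995e+08, i.e. 83.00 dB.
The limit corresponds to 10^(89/10) = 7.943e+08; subtracting the fixed part leaves 5.948e+08 for the hydraulic press, i.e. 87.74 dB.
Required insertion loss = 98 − 87.74 = 10.26 dB.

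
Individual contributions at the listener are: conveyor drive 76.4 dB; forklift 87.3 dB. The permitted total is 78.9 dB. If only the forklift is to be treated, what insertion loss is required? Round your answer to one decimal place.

Fixed contribution from the other source: Σ 10^(L/10) = 10^(76.4/10) = 4.365e+07 (76.40 dB).
The limit corresponds to 10^(78.9/10) = 7.762e+07; subtracting the fixed part leaves 3.397e+07 for the forklift, i.e. 75.31 dB.
Required insertion loss = 87.3 − 75.31 = 11.99 dB.

12.0 dB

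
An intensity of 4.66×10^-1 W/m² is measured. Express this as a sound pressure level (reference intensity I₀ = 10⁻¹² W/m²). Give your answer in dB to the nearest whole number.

I/I₀ = 4.66×10^-1/10⁻¹² = 4.66×10^11, and L = 10·log₁₀(I/I₀).
L = 10·(0.6684 + 11) = 116.68 dB.

117 dB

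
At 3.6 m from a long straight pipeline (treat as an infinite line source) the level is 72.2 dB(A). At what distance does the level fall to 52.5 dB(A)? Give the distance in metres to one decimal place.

The 19.7 dB drop corresponds to a distance ratio of 10^(19.7/10) for a line source.
r₂ = 3.6·10^((72.2−52.5)/10) = 3.6·10^(19.7/10) = 335.97 m.

336.0 m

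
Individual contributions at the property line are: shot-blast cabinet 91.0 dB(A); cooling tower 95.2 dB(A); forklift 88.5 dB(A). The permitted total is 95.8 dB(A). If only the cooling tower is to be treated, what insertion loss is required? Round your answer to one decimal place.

2.6 dB

The untreated sources together contribute 10^(91.0/10) + 10^(88.5/10) = 1.967e+09, i.e. 92.94 dB(A).
The limit corresponds to 10^(95.8/10) = 3.802e+09; subtracting the fixed part leaves 1.835e+09 for the cooling tower, i.e. 92.64 dB(A).
Required insertion loss = 95.2 − 92.64 = 2.56 dB.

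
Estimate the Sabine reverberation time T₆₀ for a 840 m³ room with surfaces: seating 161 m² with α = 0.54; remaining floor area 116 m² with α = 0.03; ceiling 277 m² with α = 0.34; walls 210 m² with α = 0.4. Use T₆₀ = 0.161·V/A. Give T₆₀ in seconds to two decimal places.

Total absorption A = 161·0.54 + 116·0.03 + 277·0.34 + 210·0.4 = 268.60 m² sabins.
T₆₀ = 0.161 × 840 / 268.60 = 0.503 s.

0.50 s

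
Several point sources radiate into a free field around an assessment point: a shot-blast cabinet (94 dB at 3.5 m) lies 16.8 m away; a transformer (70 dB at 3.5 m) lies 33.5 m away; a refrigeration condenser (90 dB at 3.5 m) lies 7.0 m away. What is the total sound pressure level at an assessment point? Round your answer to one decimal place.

85.6 dB

Apply inverse-square spreading to bring every level to the receiver, then sum 10^(L/10).
shot-blast cabinet: 94 − 20·log₁₀(16.8/3.5) = 94 − 13.62 = 80.38 dB.
transformer: 70 − 20·log₁₀(33.5/3.5) = 70 − 19.62 = 50.38 dB.
refrigeration condenser: 90 − 20·log₁₀(7.0/3.5) = 90 − 6.02 = 83.98 dB.
Σ 10^(L/10) = 3.591e+08 → L_total = 10·log₁₀(3.591e+08) = 85.55 dB.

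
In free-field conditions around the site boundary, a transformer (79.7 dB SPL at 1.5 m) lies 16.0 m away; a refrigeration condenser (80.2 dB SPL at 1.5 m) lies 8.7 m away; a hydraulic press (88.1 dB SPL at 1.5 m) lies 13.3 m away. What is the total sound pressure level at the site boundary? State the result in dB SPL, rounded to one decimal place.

70.8 dB SPL

Apply inverse-square spreading to bring every level to the receiver, then sum 10^(L/10).
transformer: 79.7 − 20·log₁₀(16.0/1.5) = 79.7 − 20.56 = 59.14 dB SPL.
refrigeration condenser: 80.2 − 20·log₁₀(8.7/1.5) = 80.2 − 15.27 = 64.93 dB SPL.
hydraulic press: 88.1 − 20·log₁₀(13.3/1.5) = 88.1 − 18.96 = 69.14 dB SPL.
Σ 10^(L/10) = 1.215e+07 → L_total = 10·log₁₀(1.215e+07) = 70.84 dB SPL.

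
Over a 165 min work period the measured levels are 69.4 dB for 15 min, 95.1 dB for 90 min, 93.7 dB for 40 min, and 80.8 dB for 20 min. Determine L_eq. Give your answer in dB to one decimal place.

L_eq = 10·log₁₀[(1/T)·Σ tᵢ·10^(Lᵢ/10)] with T = 165 min.
Σ tᵢ·10^(Lᵢ/10) = 15·10^(69.4/10) + 90·10^(95.1/10) + 40·10^(93.7/10) + 20·10^(80.8/10) = 3.875e+11.
L_eq = 10·log₁₀(3.875e+11/165) = 93.71 dB.

93.7 dB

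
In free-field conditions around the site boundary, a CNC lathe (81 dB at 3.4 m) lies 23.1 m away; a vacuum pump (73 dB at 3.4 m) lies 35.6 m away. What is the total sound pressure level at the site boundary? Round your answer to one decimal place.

First find each source's level at the receiver (point-source: −20·log₁₀(r/r_ref)), then combine on an intensity basis.
CNC lathe: 81 − 20·log₁₀(23.1/3.4) = 81 − 16.64 = 64.36 dB.
vacuum pump: 73 − 20·log₁₀(35.6/3.4) = 73 − 20.40 = 52.60 dB.
Σ 10^(L/10) = 2.909e+06 → L_total = 10·log₁₀(2.909e+06) = 64.64 dB.

64.6 dB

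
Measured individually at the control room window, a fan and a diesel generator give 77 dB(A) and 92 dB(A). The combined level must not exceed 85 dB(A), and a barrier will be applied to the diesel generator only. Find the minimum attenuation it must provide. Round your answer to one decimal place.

The untreated sources together contribute 10^(77/10) = 5.012e+07, i.e. 77.00 dB(A).
The limit corresponds to 10^(85/10) = 3.162e+08; subtracting the fixed part leaves 2.661e+08 for the diesel generator, i.e. 84.25 dB(A).
Required insertion loss = 92 − 84.25 = 7.75 dB.

7.7 dB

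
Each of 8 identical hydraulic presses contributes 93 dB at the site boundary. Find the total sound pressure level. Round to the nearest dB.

102 dB

With 8 equal, uncorrelated contributions the intensity is 8× that of one unit, giving a rise of 10·log₁₀ 8.
L_total = 93 + 10·log₁₀(8) = 93 + 9.031 = 102.03 dB.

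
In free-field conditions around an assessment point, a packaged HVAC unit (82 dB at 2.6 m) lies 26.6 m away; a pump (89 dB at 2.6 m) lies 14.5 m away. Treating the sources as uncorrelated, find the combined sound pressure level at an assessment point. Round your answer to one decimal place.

74.3 dB

First find each source's level at the receiver (point-source: −20·log₁₀(r/r_ref)), then combine on an intensity basis.
packaged HVAC unit: 82 − 20·log₁₀(26.6/2.6) = 82 − 20.20 = 61.80 dB.
pump: 89 − 20·log₁₀(14.5/2.6) = 89 − 14.93 = 74.07 dB.
Σ 10^(L/10) = 2.705e+07 → L_total = 10·log₁₀(2.705e+07) = 74.32 dB.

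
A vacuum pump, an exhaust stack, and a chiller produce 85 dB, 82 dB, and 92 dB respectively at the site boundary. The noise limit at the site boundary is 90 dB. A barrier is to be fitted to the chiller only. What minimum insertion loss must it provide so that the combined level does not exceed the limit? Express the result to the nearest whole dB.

Fixed contribution from the other sources: Σ 10^(L/10) = 10^(85/10) + 10^(82/10) = 4.747e+08 (86.76 dB).
To meet 90 dB overall, the treated chiller may contribute at most 10^(90/10) − 4.747e+08 = 5.253e+08, i.e. 87.20 dB.
So the chiller must be reduced from 92 to 87.20 dB: IL = 4.80 dB.

5 dB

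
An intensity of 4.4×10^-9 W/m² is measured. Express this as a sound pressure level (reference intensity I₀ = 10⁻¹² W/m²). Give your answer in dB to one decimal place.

36.4 dB

I/I₀ = 4.4×10^-9/10⁻¹² = 4.4×10^3, and L = 10·log₁₀(I/I₀).
L = 10·(0.6435 + 3) = 36.43 dB.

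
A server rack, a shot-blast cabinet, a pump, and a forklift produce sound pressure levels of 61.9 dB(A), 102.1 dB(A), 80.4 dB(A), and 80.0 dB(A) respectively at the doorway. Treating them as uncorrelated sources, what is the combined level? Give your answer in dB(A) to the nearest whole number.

102 dB(A)

For uncorrelated sources the intensities add, so convert each level to linear form, sum, and take 10·log₁₀ of the total.
Σ 10^(L/10) = 10^(61.9/10) + 10^(102.1/10) + 10^(80.4/10) + 10^(80.0/10) = 1.643e+10.
L_total = 10·log₁₀(1.643e+10) = 102.16 dB(A).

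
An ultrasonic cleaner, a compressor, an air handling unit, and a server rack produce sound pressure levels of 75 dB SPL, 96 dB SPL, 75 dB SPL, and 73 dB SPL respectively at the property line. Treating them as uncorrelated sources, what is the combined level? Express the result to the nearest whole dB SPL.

Incoherent sources combine by intensity addition: L_total = 10·log₁₀(Σ 10^(L_i/10)).
Σ 10^(L/10) = 10^(75/10) + 10^(96/10) + 10^(75/10) + 10^(73/10) = 4.064e+09.
L_total = 10·log₁₀(4.064e+09) = 96.09 dB SPL.

96 dB SPL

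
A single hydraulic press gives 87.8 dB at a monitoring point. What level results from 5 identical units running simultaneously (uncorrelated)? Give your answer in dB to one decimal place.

N identical incoherent sources raise the level by 10·log₁₀ N.
L_total = 87.8 + 10·log₁₀(5) = 87.8 + 6.990 = 94.79 dB.

94.8 dB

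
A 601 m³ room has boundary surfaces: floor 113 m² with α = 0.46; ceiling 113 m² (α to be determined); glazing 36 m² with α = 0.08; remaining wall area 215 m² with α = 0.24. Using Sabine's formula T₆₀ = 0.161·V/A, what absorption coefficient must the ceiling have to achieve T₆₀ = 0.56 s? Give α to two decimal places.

0.59

Required total absorption A = 0.161·601/0.56 = 172.79 m².
Absorption from the other surfaces = 113·0.46 + 36·0.08 + 215·0.24 = 106.46 m², so the ceiling must supply 66.33 m² over 113 m².
α = 66.33/113 = 0.587.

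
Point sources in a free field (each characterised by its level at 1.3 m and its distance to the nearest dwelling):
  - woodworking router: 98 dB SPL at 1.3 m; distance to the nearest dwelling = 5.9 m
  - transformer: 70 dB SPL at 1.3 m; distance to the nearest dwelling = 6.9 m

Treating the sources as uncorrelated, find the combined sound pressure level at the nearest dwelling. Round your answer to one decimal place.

84.9 dB SPL

Propagate each source to the receiver with L = L_ref − 20·log₁₀(r/r_ref), then add intensities.
woodworking router: 98 − 20·log₁₀(5.9/1.3) = 98 − 13.14 = 84.86 dB SPL.
transformer: 70 − 20·log₁₀(6.9/1.3) = 70 − 14.50 = 55.50 dB SPL.
Σ 10^(L/10) = 3.067e+08 → L_total = 10·log₁₀(3.067e+08) = 84.87 dB SPL.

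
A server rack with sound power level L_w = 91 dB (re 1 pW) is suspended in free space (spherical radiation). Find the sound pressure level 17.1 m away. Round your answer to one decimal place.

L_p = L_w − 10·log₁₀(4π·r²) with r = 17.1 m.
4π·r² = 3675 m², 10·log₁₀ of that is 35.652 dB.
L_p = 91 − 35.652 = 55.35 dB.

55.3 dB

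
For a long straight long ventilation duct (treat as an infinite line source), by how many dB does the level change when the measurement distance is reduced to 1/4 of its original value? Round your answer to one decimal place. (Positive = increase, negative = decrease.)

+6.0 dB

Line-source spreading: ΔL = −10·log₁₀(r₂/r₁).
ΔL = −10·log₁₀(0.25) = +6.02 dB.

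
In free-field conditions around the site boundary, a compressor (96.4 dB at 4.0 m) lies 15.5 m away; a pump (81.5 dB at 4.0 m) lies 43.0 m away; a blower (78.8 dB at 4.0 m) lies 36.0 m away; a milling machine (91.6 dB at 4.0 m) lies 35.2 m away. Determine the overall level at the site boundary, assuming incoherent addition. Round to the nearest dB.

85 dB

Propagate each source to the receiver with L = L_ref − 20·log₁₀(r/r_ref), then add intensities.
compressor: 96.4 − 20·log₁₀(15.5/4.0) = 96.4 − 11.77 = 84.63 dB.
pump: 81.5 − 20·log₁₀(43.0/4.0) = 81.5 − 20.63 = 60.87 dB.
blower: 78.8 − 20·log₁₀(36.0/4.0) = 78.8 − 19.08 = 59.72 dB.
milling machine: 91.6 − 20·log₁₀(35.2/4.0) = 91.6 − 18.89 = 72.71 dB.
Σ 10^(L/10) = 3.115e+08 → L_total = 10·log₁₀(3.115e+08) = 84.94 dB.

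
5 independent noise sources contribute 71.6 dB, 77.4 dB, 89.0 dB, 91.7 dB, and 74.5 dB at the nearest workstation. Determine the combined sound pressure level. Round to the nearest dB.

Incoherent sources combine by intensity addition: L_total = 10·log₁₀(Σ 10^(L_i/10)).
Σ 10^(L/10) = 10^(71.6/10) + 10^(77.4/10) + 10^(89.0/10) + 10^(91.7/10) + 10^(74.5/10) = 2.371e+09.
L_total = 10·log₁₀(2.371e+09) = 93.75 dB.

94 dB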